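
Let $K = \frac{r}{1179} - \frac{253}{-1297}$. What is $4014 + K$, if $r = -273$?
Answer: $\frac{2046001496}{509721} \approx 4014.0$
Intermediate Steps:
$K = - \frac{18598}{509721}$ ($K = - \frac{273}{1179} - \frac{253}{-1297} = \left(-273\right) \frac{1}{1179} - - \frac{253}{1297} = - \frac{91}{393} + \frac{253}{1297} = - \frac{18598}{509721} \approx -0.036487$)
$4014 + K = 4014 - \frac{18598}{509721} = \frac{2046001496}{509721}$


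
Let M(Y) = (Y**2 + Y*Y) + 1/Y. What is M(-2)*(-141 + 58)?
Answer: -1245/2 ≈ -622.50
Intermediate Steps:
M(Y) = 1/Y + 2*Y**2 (M(Y) = (Y**2 + Y**2) + 1/Y = 2*Y**2 + 1/Y = 1/Y + 2*Y**2)
M(-2)*(-141 + 58) = ((1 + 2*(-2)**3)/(-2))*(-141 + 58) = -(1 + 2*(-8))/2*(-83) = -(1 - 16)/2*(-83) = -1/2*(-15)*(-83) = (15/2)*(-83) = -1245/2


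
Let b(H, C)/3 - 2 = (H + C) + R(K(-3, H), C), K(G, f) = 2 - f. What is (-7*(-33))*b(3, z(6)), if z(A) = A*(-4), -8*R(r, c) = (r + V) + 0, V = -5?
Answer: -50589/4 ≈ -12647.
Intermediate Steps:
R(r, c) = 5/8 - r/8 (R(r, c) = -((r - 5) + 0)/8 = -((-5 + r) + 0)/8 = -(-5 + r)/8 = 5/8 - r/8)
z(A) = -4*A
b(H, C) = 57/8 + 3*C + 27*H/8 (b(H, C) = 6 + 3*((H + C) + (5/8 - (2 - H)/8)) = 6 + 3*((C + H) + (5/8 + (-¼ + H/8))) = 6 + 3*((C + H) + (3/8 + H/8)) = 6 + 3*(3/8 + C + 9*H/8) = 6 + (9/8 + 3*C + 27*H/8) = 57/8 + 3*C + 27*H/8)
(-7*(-33))*b(3, z(6)) = (-7*(-33))*(57/8 + 3*(-4*6) + (27/8)*3) = 231*(57/8 + 3*(-24) + 81/8) = 231*(57/8 - 72 + 81/8) = 231*(-219/4) = -50589/4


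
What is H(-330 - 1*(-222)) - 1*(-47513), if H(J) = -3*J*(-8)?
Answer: 44921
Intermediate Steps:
H(J) = 24*J
H(-330 - 1*(-222)) - 1*(-47513) = 24*(-330 - 1*(-222)) - 1*(-47513) = 24*(-330 + 222) + 47513 = 24*(-108) + 47513 = -2592 + 47513 = 44921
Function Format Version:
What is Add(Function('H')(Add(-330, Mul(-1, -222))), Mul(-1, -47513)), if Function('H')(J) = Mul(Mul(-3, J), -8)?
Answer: 44921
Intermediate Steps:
Function('H')(J) = Mul(24, J)
Add(Function('H')(Add(-330, Mul(-1, -222))), Mul(-1, -47513)) = Add(Mul(24, Add(-330, Mul(-1, -222))), Mul(-1, -47513)) = Add(Mul(24, Add(-330, 222)), 47513) = Add(Mul(24, -108), 47513) = Add(-2592, 47513) = 44921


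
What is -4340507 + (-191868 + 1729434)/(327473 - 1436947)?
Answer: -2407840600442/554737 ≈ -4.3405e+6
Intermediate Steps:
-4340507 + (-191868 + 1729434)/(327473 - 1436947) = -4340507 + 1537566/(-1109474) = -4340507 + 1537566*(-1/1109474) = -4340507 - 768783/554737 = -2407840600442/554737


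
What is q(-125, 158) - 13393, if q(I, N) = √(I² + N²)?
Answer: -13393 + √40589 ≈ -13192.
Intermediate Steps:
q(-125, 158) - 13393 = √((-125)² + 158²) - 13393 = √(15625 + 24964) - 13393 = √40589 - 13393 = -13393 + √40589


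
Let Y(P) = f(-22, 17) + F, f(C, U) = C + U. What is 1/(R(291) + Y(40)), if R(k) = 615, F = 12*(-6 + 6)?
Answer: 1/610 ≈ 0.0016393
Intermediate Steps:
F = 0 (F = 12*0 = 0)
Y(P) = -5 (Y(P) = (-22 + 17) + 0 = -5 + 0 = -5)
1/(R(291) + Y(40)) = 1/(615 - 5) = 1/610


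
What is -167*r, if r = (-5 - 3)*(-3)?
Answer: -4008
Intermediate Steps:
r = 24 (r = -8*(-3) = 24)
-167*r = -167*24 = -4008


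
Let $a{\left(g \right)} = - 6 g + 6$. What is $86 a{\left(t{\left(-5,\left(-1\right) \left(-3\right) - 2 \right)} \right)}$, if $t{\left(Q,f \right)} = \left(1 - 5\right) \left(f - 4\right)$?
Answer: $-5676$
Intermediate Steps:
$t{\left(Q,f \right)} = 16 - 4 f$ ($t{\left(Q,f \right)} = - 4 \left(-4 + f\right) = 16 - 4 f$)
$a{\left(g \right)} = 6 - 6 g$
$86 a{\left(t{\left(-5,\left(-1\right) \left(-3\right) - 2 \right)} \right)} = 86 \left(6 - 6 \left(16 - 4 \left(\left(-1\right) \left(-3\right) - 2\right)\right)\right) = 86 \left(6 - 6 \left(16 - 4 \left(3 - 2\right)\right)\right) = 86 \left(6 - 6 \left(16 - 4\right)\right) = 86 \left(6 - 72\right) = 86 \left(-66\right) = -5676$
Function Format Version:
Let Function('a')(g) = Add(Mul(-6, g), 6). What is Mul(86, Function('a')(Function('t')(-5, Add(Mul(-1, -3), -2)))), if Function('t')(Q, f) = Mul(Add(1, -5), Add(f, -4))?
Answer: -5676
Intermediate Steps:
Function('t')(Q, f) = Add(16, Mul(-4, f)) (Function('t')(Q, f) = Mul(-4, Add(-4, f)) = Add(16, Mul(-4, f)))
Function('a')(g) = Add(6, Mul(-6, g))
Mul(86, Function('a')(Function('t')(-5, Add(Mul(-1, -3), -2)))) = Mul(86, Add(6, Mul(-6, Add(16, Mul(-4, Add(Mul(-1, -3), -2)))))) = Mul(86, Add(6, Mul(-6, Add(16, Mul(-4, Add(3, -2)))))) = Mul(86, Add(6, Mul(-6, Add(16, Mul(-4, 1))))) = Mul(86, Add(6, Mul(-6, Add(16, -4)))) = Mul(86, Add(6, Mul(-6, 12))) = Mul(86, Add(6, -72)) = Mul(86, -66) = -5676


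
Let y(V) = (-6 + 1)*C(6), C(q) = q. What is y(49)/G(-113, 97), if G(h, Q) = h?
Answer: 30/113 ≈ 0.26549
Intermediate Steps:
y(V) = -30 (y(V) = (-6 + 1)*6 = -5*6 = -30)
y(49)/G(-113, 97) = -30/(-113) = -30*(-1/113) = 30/113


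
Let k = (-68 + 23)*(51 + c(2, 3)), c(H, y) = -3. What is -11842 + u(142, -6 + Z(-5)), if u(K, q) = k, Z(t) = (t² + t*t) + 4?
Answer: -14002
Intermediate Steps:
Z(t) = 4 + 2*t² (Z(t) = (t² + t²) + 4 = 2*t² + 4 = 4 + 2*t²)
k = -2160 (k = (-68 + 23)*(51 - 3) = -45*48 = -2160)
u(K, q) = -2160
-11842 + u(142, -6 + Z(-5)) = -11842 - 2160 = -14002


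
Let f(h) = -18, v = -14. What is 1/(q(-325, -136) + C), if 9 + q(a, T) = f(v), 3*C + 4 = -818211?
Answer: -3/818296 ≈ -3.6662e-6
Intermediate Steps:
C = -818215/3 (C = -4/3 + (⅓)*(-818211) = -4/3 - 272737 = -818215/3 ≈ -2.7274e+5)
q(a, T) = -27 (q(a, T) = -9 - 18 = -27)
1/(q(-325, -136) + C) = 1/(-27 - 818215/3) = 1/(-818296/3) = -3/818296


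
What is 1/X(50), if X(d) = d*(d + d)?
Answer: 1/5000 ≈ 0.00020000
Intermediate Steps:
X(d) = 2*d**2 (X(d) = d*(2*d) = 2*d**2)
1/X(50) = 1/(2*50**2) = 1/(2*2500) = 1/5000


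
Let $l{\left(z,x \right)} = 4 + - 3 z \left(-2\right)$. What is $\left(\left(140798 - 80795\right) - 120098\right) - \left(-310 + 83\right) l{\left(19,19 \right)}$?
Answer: $-33309$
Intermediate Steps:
$l{\left(z,x \right)} = 4 + 6 z$
$\left(\left(140798 - 80795\right) - 120098\right) - \left(-310 + 83\right) l{\left(19,19 \right)} = \left(\left(140798 - 80795\right) - 120098\right) - \left(-310 + 83\right) \left(4 + 6 \cdot 19\right) = \left(60003 - 120098\right) - - 227 \left(4 + 114\right) = -60095 - \left(-227\right) 118 = -60095 - -26786 = -60095 + 26786 = -33309$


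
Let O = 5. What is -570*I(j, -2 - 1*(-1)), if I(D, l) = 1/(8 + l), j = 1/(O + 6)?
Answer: -570/7 ≈ -81.429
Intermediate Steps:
j = 1/11 (j = 1/(5 + 6) = 1/11 ≈ 0.090909)
-570*I(j, -2 - 1*(-1)) = -570/(8 + (-2 - 1*(-1))) = -570/(8 + (-2 + 1)) = -570/(8 - 1) = -570/7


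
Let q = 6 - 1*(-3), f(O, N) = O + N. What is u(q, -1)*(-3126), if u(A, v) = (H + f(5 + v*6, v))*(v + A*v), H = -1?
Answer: -93780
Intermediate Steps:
f(O, N) = N + O
q = 9 (q = 6 + 3 = 9)
u(A, v) = (4 + 7*v)*(v + A*v) (u(A, v) = (-1 + (v + (5 + v*6)))*(v + A*v) = (-1 + (v + (5 + 6*v)))*(v + A*v) = (-1 + (5 + 7*v))*(v + A*v) = (4 + 7*v)*(v + A*v))
u(q, -1)*(-3126) = -(4 - 1*9 + 7*(-1) + 9*(5 + 7*(-1)))*(-3126) = -(4 - 9 - 7 + 9*(5 - 7))*(-3126) = -(4 - 9 - 7 + 9*(-2))*(-3126) = -(4 - 9 - 7 - 18)*(-3126) = -1*(-30)*(-3126) = 30*(-3126) = -93780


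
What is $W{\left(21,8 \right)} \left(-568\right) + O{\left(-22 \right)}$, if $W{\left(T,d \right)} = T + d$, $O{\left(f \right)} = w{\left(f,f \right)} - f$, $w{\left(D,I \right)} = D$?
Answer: $-16472$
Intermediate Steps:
$O{\left(f \right)} = 0$ ($O{\left(f \right)} = f - f = 0$)
$W{\left(21,8 \right)} \left(-568\right) + O{\left(-22 \right)} = \left(21 + 8\right) \left(-568\right) + 0 = 29 \left(-568\right) + 0 = -16472 + 0 = -16472$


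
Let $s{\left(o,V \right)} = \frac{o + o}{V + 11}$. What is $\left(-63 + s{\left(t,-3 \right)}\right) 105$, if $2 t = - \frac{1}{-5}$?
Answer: $- \frac{52899}{8} \approx -6612.4$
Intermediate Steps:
$t = \frac{1}{10}$ ($t = \frac{\left(-1\right) \frac{1}{-5}}{2} = \frac{\left(-1\right) \left(- \frac{1}{5}\right)}{2} = \frac{1}{2} \cdot \frac{1}{5} = \frac{1}{10} \approx 0.1$)
$s{\left(o,V \right)} = \frac{2 o}{11 + V}$
$\left(-63 + s{\left(t,-3 \right)}\right) 105 = \left(-63 + 2 \cdot \frac{1}{10} \frac{1}{11 - 3}\right) 105 = \left(-63 + 2 \cdot \frac{1}{10} \cdot \frac{1}{8}\right) 105 = \left(-63 + \frac{1}{40}\right) 105 = \left(- \frac{2519}{40}\right) 105 = - \frac{52899}{8}$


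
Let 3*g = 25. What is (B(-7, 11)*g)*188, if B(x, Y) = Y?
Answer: 51700/3 ≈ 17233.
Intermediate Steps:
g = 25/3 (g = (⅓)*25 = 25/3 ≈ 8.3333)
(B(-7, 11)*g)*188 = (11*(25/3))*188 = (275/3)*188 = 51700/3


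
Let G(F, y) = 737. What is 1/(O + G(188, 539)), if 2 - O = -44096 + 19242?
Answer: 1/25593 ≈ 3.9073e-5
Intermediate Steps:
O = 24856 (O = 2 - (-44096 + 19242) = 2 - 1*(-24854) = 2 + 24854 = 24856)
1/(O + G(188, 539)) = 1/(24856 + 737) = 1/25593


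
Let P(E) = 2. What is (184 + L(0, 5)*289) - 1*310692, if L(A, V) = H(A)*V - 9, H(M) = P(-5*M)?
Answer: -310219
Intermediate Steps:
H(M) = 2
L(A, V) = -9 + 2*V (L(A, V) = 2*V - 9 = -9 + 2*V)
(184 + L(0, 5)*289) - 1*310692 = (184 + (-9 + 2*5)*289) - 1*310692 = (184 + (-9 + 10)*289) - 310692 = (184 + 1*289) - 310692 = (184 + 289) - 310692 = 473 - 310692 = -310219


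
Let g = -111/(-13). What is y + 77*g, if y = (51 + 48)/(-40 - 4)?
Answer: 34071/52 ≈ 655.21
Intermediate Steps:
g = 111/13 (g = -111*(-1/13) = 111/13 ≈ 8.5385)
y = -9/4 (y = 99/(-44) = 99*(-1/44) = -9/4 ≈ -2.2500)
y + 77*g = -9/4 + 77*(111/13) = -9/4 + 8547/13 = 34071/52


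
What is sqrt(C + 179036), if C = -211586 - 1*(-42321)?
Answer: sqrt(9771) ≈ 98.848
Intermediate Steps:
C = -169265 (C = -211586 + 42321 = -169265)
sqrt(C + 179036) = sqrt(-169265 + 179036) = sqrt(9771)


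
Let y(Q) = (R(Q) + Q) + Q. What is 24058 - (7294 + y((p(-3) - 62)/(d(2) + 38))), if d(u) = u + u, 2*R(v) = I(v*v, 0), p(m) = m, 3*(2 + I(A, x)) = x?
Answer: 352130/21 ≈ 16768.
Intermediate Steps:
I(A, x) = -2 + x/3
R(v) = -1 (R(v) = (-2 + (⅓)*0)/2 = (-2 + 0)/2 = (½)*(-2) = -1)
d(u) = 2*u
y(Q) = -1 + 2*Q (y(Q) = (-1 + Q) + Q = -1 + 2*Q)
24058 - (7294 + y((p(-3) - 62)/(d(2) + 38))) = 24058 - (7294 + (-1 + 2*((-3 - 62)/(2*2 + 38)))) = 24058 - (7294 + (-1 + 2*(-65/(4 + 38)))) = 24058 - (7294 + (-1 + 2*(-65/42))) = 24058 - (7294 + (-1 - 65/21)) = 24058 - (7294 - 86/21) = 24058 - 1*153088/21 = 24058 - 153088/21 = 352130/21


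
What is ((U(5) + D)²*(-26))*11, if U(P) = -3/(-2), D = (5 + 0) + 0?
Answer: -24167/2 ≈ -12084.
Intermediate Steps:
D = 5 (D = 5 + 0 = 5)
U(P) = 3/2 (U(P) = -3*(-½) = 3/2)
((U(5) + D)²*(-26))*11 = ((3/2 + 5)²*(-26))*11 = ((13/2)²*(-26))*11 = ((169/4)*(-26))*11 = -2197/2*11 = -24167/2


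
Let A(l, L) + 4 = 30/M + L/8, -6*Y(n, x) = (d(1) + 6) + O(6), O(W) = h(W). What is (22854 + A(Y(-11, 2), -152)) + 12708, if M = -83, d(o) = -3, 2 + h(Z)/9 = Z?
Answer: 2949707/83 ≈ 35539.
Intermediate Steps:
h(Z) = -18 + 9*Z
O(W) = -18 + 9*W
Y(n, x) = -13/2 (Y(n, x) = -((-3 + 6) + (-18 + 9*6))/6 = -(3 + (-18 + 54))/6 = -(3 + 36)/6 = -1/6*39 = -13/2)
A(l, L) = -362/83 + L/8 (A(l, L) = -4 + (30/(-83) + L/8) = -4 + (30*(-1/83) + L*(1/8)) = -4 + (-30/83 + L/8) = -362/83 + L/8)
(22854 + A(Y(-11, 2), -152)) + 12708 = (22854 + (-362/83 + (1/8)*(-152))) + 12708 = (22854 + (-362/83 - 19)) + 12708 = (22854 - 1939/83) + 12708 = 1894943/83 + 12708 = 2949707/83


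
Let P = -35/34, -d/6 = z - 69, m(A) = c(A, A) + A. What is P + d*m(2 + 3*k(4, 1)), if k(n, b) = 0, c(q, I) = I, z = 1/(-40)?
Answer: 281447/170 ≈ 1655.6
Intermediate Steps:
z = -1/40 ≈ -0.025000
m(A) = 2*A (m(A) = A + A = 2*A)
d = 8283/20 (d = -6*(-1/40 - 69) = -6*(-2761/40) = 8283/20 ≈ 414.15)
P = -35/34 (P = -35*1/34 = -35/34 ≈ -1.0294)
P + d*m(2 + 3*k(4, 1)) = -35/34 + 8283*(2*(2 + 3*0))/20 = -35/34 + 8283*(2*(2 + 0))/20 = -35/34 + 8283*(2*2)/20 = -35/34 + (8283/20)*4 = -35/34 + 8283/5 = 281447/170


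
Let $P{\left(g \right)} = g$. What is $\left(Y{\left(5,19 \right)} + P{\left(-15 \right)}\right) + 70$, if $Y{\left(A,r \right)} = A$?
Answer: $60$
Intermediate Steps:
$\left(Y{\left(5,19 \right)} + P{\left(-15 \right)}\right) + 70 = \left(5 - 15\right) + 70 = -10 + 70 = 60$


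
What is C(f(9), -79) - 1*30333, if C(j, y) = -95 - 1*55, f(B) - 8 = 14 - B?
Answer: -30483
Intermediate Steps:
f(B) = 22 - B (f(B) = 8 + (14 - B) = 22 - B)
C(j, y) = -150 (C(j, y) = -95 - 55 = -150)
C(f(9), -79) - 1*30333 = -150 - 1*30333 = -150 - 30333 = -30483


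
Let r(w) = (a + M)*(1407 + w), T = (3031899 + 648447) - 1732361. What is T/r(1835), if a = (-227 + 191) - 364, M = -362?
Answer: -1947985/2470404 ≈ -0.78853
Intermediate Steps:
a = -400 (a = -36 - 364 = -400)
T = 1947985 (T = 3680346 - 1732361 = 1947985)
r(w) = -1072134 - 762*w (r(w) = (-400 - 362)*(1407 + w) = -762*(1407 + w) = -1072134 - 762*w)
T/r(1835) = 1947985/(-1072134 - 762*1835) = 1947985/(-1072134 - 1398270) = 1947985/(-2470404) = 1947985*(-1/2470404) = -1947985/2470404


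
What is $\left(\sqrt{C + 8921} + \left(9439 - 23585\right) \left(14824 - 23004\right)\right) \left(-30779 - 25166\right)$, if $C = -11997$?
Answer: $-6473635394600 - 111890 i \sqrt{769} \approx -6.4736 \cdot 10^{12} - 3.1028 \cdot 10^{6} i$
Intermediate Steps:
$\left(\sqrt{C + 8921} + \left(9439 - 23585\right) \left(14824 - 23004\right)\right) \left(-30779 - 25166\right) = \left(\sqrt{-11997 + 8921} + \left(9439 - 23585\right) \left(14824 - 23004\right)\right) \left(-30779 - 25166\right) = \left(\sqrt{-3076} - -115714280\right) \left(-55945\right) = \left(2 i \sqrt{769} + 115714280\right) \left(-55945\right) = \left(115714280 + 2 i \sqrt{769}\right) \left(-55945\right) = -6473635394600 - 111890 i \sqrt{769}$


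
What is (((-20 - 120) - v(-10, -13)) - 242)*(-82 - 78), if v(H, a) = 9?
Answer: 62560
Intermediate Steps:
(((-20 - 120) - v(-10, -13)) - 242)*(-82 - 78) = (((-20 - 120) - 1*9) - 242)*(-82 - 78) = ((-140 - 9) - 242)*(-160) = (-149 - 242)*(-160) = -391*(-160) = 62560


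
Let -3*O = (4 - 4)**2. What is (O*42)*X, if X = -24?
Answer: 0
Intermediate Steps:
O = 0 (O = -(4 - 4)**2/3 = -1/3*0**2 = -1/3*0 = 0)
(O*42)*X = (0*42)*(-24) = 0*(-24) = 0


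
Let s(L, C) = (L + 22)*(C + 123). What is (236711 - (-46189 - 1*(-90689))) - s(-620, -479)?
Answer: -20677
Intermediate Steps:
s(L, C) = (22 + L)*(123 + C)
(236711 - (-46189 - 1*(-90689))) - s(-620, -479) = (236711 - (-46189 - 1*(-90689))) - (2706 + 22*(-479) + 123*(-620) - 479*(-620)) = (236711 - (-46189 + 90689)) - (2706 - 10538 - 76260 + 296980) = (236711 - 1*44500) - 1*212888 = (236711 - 44500) - 212888 = 192211 - 212888 = -20677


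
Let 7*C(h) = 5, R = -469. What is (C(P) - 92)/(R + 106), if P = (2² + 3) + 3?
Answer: 213/847 ≈ 0.25148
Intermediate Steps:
P = 10 (P = (4 + 3) + 3 = 7 + 3 = 10)
C(h) = 5/7 (C(h) = (⅐)*5 = 5/7)
(C(P) - 92)/(R + 106) = (5/7 - 92)/(-469 + 106) = -639/7/(-363) = -639/7*(-1/363) = 213/847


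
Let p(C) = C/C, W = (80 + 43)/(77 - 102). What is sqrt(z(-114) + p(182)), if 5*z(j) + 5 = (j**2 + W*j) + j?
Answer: 2*sqrt(420090)/25 ≈ 51.852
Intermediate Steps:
W = -123/25 (W = 123/(-25) = 123*(-1/25) = -123/25 ≈ -4.9200)
p(C) = 1
z(j) = -1 - 98*j/125 + j**2/5 (z(j) = -1 + ((j**2 - 123*j/25) + j)/5 = -1 + (j**2 - 98*j/25)/5 = -1 + (-98*j/125 + j**2/5) = -1 - 98*j/125 + j**2/5)
sqrt(z(-114) + p(182)) = sqrt((-1 - 98/125*(-114) + (1/5)*(-114)**2) + 1) = sqrt((-1 + 11172/125 + (1/5)*12996) + 1) = sqrt((-1 + 11172/125 + 12996/5) + 1) = sqrt(335947/125 + 1) = sqrt(336072/125) = 2*sqrt(420090)/25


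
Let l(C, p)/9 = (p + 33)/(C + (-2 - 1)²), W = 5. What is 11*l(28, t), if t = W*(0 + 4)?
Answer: 5247/37 ≈ 141.81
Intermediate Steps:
t = 20 (t = 5*(0 + 4) = 5*4 = 20)
l(C, p) = 9*(33 + p)/(9 + C) (l(C, p) = 9*((p + 33)/(C + (-2 - 1)²)) = 9*((33 + p)/(C + (-3)²)) = 9*((33 + p)/(C + 9)) = 9*((33 + p)/(9 + C)) = 9*(33 + p)/(9 + C))
11*l(28, t) = 11*(9*(33 + 20)/(9 + 28)) = 11*(9*53/37) = 11*(9*(1/37)*53) = 11*(477/37) = 5247/37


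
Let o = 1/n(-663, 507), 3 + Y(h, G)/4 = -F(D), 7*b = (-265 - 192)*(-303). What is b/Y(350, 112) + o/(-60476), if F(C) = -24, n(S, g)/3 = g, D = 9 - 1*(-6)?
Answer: 530713162897/2253607902 ≈ 235.49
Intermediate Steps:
D = 15 (D = 9 + 6 = 15)
n(S, g) = 3*g
b = 138471/7 (b = ((-265 - 192)*(-303))/7 = (-457*(-303))/7 = (⅐)*138471 = 138471/7 ≈ 19782.)
Y(h, G) = 84 (Y(h, G) = -12 + 4*(-1*(-24)) = -12 + 4*24 = -12 + 96 = 84)
o = 1/1521 (o = 1/(3*507) = 1/1521 ≈ 0.00065746)
b/Y(350, 112) + o/(-60476) = (138471/7)/84 + (1/1521)/(-60476) = (138471/7)*(1/84) + (1/1521)*(-1/60476) = 46157/196 - 1/91983996 = 530713162897/2253607902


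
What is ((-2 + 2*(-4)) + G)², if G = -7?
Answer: 289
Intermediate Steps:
((-2 + 2*(-4)) + G)² = ((-2 + 2*(-4)) - 7)² = ((-2 - 8) - 7)² = (-10 - 7)² = (-17)² = 289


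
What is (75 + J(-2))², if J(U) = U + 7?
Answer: 6400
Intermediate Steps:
J(U) = 7 + U
(75 + J(-2))² = (75 + (7 - 2))² = (75 + 5)² = 80² = 6400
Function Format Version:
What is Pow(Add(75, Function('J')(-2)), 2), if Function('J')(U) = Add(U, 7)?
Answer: 6400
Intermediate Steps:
Function('J')(U) = Add(7, U)
Pow(Add(75, Function('J')(-2)), 2) = Pow(Add(75, Add(7, -2)), 2) = Pow(Add(75, 5), 2) = Pow(80, 2) = 6400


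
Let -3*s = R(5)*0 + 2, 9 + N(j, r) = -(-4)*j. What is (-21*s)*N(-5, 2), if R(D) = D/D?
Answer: -406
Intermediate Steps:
R(D) = 1
N(j, r) = -9 + 4*j (N(j, r) = -9 - (-4)*j = -9 + 4*j)
s = -⅔ (s = -(1*0 + 2)/3 = -(0 + 2)/3 = -⅓*2 = -⅔ ≈ -0.66667)
(-21*s)*N(-5, 2) = (-21*(-⅔))*(-9 + 4*(-5)) = 14*(-9 - 20) = 14*(-29) = -406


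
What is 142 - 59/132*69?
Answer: 4891/44 ≈ 111.16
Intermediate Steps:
142 - 59/132*69 = 142 - 1357/44 = 4891/44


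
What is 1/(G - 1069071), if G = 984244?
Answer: -1/84827 ≈ -1.1789e-5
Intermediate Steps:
1/(G - 1069071) = 1/(984244 - 1069071) = 1/(-84827) = -1/84827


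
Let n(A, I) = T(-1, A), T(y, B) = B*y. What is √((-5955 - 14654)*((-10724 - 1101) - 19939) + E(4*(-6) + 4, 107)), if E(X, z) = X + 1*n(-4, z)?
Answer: 142*√32465 ≈ 25586.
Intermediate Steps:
n(A, I) = -A (n(A, I) = A*(-1) = -A)
E(X, z) = 4 + X (E(X, z) = X + 1*(-1*(-4)) = X + 1*4 = X + 4 = 4 + X)
√((-5955 - 14654)*((-10724 - 1101) - 19939) + E(4*(-6) + 4, 107)) = √((-5955 - 14654)*((-10724 - 1101) - 19939) + (4 + (4*(-6) + 4))) = √(-20609*(-11825 - 19939) + (4 + (-24 + 4))) = √(-20609*(-31764) + (4 - 20)) = √(654624276 - 16) = √654624260 = 142*√32465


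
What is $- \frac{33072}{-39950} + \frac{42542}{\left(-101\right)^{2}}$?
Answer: $\frac{1018460186}{203764975} \approx 4.9982$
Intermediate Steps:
$- \frac{33072}{-39950} + \frac{42542}{\left(-101\right)^{2}} = \left(-33072\right) \left(- \frac{1}{39950}\right) + \frac{42542}{10201} = \frac{16536}{19975} + 42542 \cdot \frac{1}{10201} = \frac{16536}{19975} + \frac{42542}{10201} = \frac{1018460186}{203764975}$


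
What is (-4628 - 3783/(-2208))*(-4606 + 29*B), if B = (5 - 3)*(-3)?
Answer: 4068911665/184 ≈ 2.2114e+7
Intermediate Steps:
B = -6 (B = 2*(-3) = -6)
(-4628 - 3783/(-2208))*(-4606 + 29*B) = (-4628 - 3783/(-2208))*(-4606 + 29*(-6)) = (-4628 - 3783*(-1/2208))*(-4606 - 174) = (-4628 + 1261/736)*(-4780) = -3404947/736*(-4780) = 4068911665/184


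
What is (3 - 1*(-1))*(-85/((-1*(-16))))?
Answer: -85/4 ≈ -21.250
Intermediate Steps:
(3 - 1*(-1))*(-85/((-1*(-16)))) = (3 + 1)*(-85/16) = 4*(-85*1/16) = 4*(-85/16) = -85/4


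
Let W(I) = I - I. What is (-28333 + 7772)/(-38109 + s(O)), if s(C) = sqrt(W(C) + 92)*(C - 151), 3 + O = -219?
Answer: 783559149/1439496013 - 15338506*sqrt(23)/1439496013 ≈ 0.49323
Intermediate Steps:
W(I) = 0
O = -222 (O = -3 - 219 = -222)
s(C) = 2*sqrt(23)*(-151 + C) (s(C) = sqrt(0 + 92)*(C - 151) = sqrt(92)*(-151 + C) = (2*sqrt(23))*(-151 + C) = 2*sqrt(23)*(-151 + C))
(-28333 + 7772)/(-38109 + s(O)) = (-28333 + 7772)/(-38109 + 2*sqrt(23)*(-151 - 222)) = -20561/(-38109 + 2*sqrt(23)*(-373)) = -20561/(-38109 - 746*sqrt(23))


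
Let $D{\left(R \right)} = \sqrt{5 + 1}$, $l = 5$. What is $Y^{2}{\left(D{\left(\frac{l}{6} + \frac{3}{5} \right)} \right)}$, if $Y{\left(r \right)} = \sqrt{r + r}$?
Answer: $2 \sqrt{6} \approx 4.899$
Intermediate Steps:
$D{\left(R \right)} = \sqrt{6}$
$Y{\left(r \right)} = \sqrt{2} \sqrt{r}$ ($Y{\left(r \right)} = \sqrt{2 r} = \sqrt{2} \sqrt{r}$)
$Y^{2}{\left(D{\left(\frac{l}{6} + \frac{3}{5} \right)} \right)} = \left(\sqrt{2} \sqrt{\sqrt{6}}\right)^{2} = \left(\sqrt{2} \sqrt[4]{6}\right)^{2} = \left(2^{\frac{3}{4}} \sqrt[4]{3}\right)^{2} = 2 \sqrt{6}$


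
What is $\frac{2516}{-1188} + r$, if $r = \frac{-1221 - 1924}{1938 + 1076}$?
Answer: $- \frac{257261}{81378} \approx -3.1613$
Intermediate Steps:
$r = - \frac{3145}{3014} \approx -1.0435$
$\frac{2516}{-1188} + r = \frac{2516}{-1188} - \frac{3145}{3014} = 2516 \left(- \frac{1}{1188}\right) - \frac{3145}{3014} = - \frac{629}{297} - \frac{3145}{3014} = - \frac{257261}{81378}$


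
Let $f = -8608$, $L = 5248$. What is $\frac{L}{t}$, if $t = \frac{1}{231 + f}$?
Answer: $-43962496$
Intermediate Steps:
$t = - \frac{1}{8377}$ ($t = \frac{1}{231 - 8608} = \frac{1}{-8377} = - \frac{1}{8377} \approx -0.00011937$)
$\frac{L}{t} = \frac{5248}{- \frac{1}{8377}} = 5248 \left(-8377\right) = -43962496$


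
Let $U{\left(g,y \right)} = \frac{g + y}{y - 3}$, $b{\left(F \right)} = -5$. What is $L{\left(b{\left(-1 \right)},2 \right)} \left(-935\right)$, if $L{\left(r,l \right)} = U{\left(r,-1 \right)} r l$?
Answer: $14025$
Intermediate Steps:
$U{\left(g,y \right)} = \frac{g + y}{-3 + y}$
$L{\left(r,l \right)} = l r \left(\frac{1}{4} - \frac{r}{4}\right)$ ($L{\left(r,l \right)} = \frac{r - 1}{-3 - 1} r l = \frac{-1 + r}{-4} r l = - \frac{-1 + r}{4} r l = \left(\frac{1}{4} - \frac{r}{4}\right) r l = r \left(\frac{1}{4} - \frac{r}{4}\right) l = l r \left(\frac{1}{4} - \frac{r}{4}\right)$)
$L{\left(b{\left(-1 \right)},2 \right)} \left(-935\right) = \frac{1}{4} \cdot 2 \left(-5\right) \left(1 - -5\right) \left(-935\right) = \frac{1}{4} \cdot 2 \left(-5\right) \left(1 + 5\right) \left(-935\right) = \frac{1}{4} \cdot 2 \left(-5\right) 6 \left(-935\right) = \left(-15\right) \left(-935\right) = 14025$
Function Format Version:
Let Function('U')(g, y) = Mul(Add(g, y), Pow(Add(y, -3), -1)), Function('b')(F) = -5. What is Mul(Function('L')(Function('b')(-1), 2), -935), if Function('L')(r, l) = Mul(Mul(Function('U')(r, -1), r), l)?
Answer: 14025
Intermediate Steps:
Function('U')(g, y) = Mul(Pow(Add(-3, y), -1), Add(g, y)) (Function('U')(g, y) = Mul(Add(g, y), Pow(Add(-3, y), -1)) = Mul(Pow(Add(-3, y), -1), Add(g, y)))
Function('L')(r, l) = Mul(l, r, Add(Rational(1, 4), Mul(Rational(-1, 4), r))) (Function('L')(r, l) = Mul(Mul(Mul(Pow(Add(-3, -1), -1), Add(r, -1)), r), l) = Mul(Mul(Mul(Pow(-4, -1), Add(-1, r)), r), l) = Mul(Mul(Mul(Rational(-1, 4), Add(-1, r)), r), l) = Mul(Mul(Add(Rational(1, 4), Mul(Rational(-1, 4), r)), r), l) = Mul(Mul(r, Add(Rational(1, 4), Mul(Rational(-1, 4), r))), l) = Mul(l, r, Add(Rational(1, 4), Mul(Rational(-1, 4), r))))
Mul(Function('L')(Function('b')(-1), 2), -935) = Mul(Mul(Rational(1, 4), 2, -5, Add(1, Mul(-1, -5))), -935) = Mul(Mul(Rational(1, 4), 2, -5, Add(1, 5)), -935) = Mul(Mul(Rational(1, 4), 2, -5, 6), -935) = Mul(-15, -935) = 14025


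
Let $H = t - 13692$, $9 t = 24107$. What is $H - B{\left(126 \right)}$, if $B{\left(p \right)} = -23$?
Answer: $- \frac{98914}{9} \approx -10990.0$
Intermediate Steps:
$t = \frac{24107}{9}$ ($t = \frac{1}{9} \cdot 24107 = \frac{24107}{9} \approx 2678.6$)
$H = - \frac{99121}{9}$ ($H = \frac{24107}{9} - 13692 = - \frac{99121}{9} \approx -11013.0$)
$H - B{\left(126 \right)} = - \frac{99121}{9} - -23 = - \frac{99121}{9} + 23 = - \frac{98914}{9}$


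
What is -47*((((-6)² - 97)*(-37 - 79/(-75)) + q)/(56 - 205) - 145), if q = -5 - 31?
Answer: 83760157/11175 ≈ 7495.3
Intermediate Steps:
q = -36
-47*((((-6)² - 97)*(-37 - 79/(-75)) + q)/(56 - 205) - 145) = -47*((((-6)² - 97)*(-37 - 79/(-75)) - 36)/(56 - 205) - 145) = -47*(((36 - 97)*(-37 - 79*(-1/75)) - 36)/(-149) - 145) = -47*((-61*(-37 + 79/75) - 36)*(-1/149) - 145) = -47*((-61*(-2696/75) - 36)*(-1/149) - 145) = -47*((164456/75 - 36)*(-1/149) - 145) = -47*((161756/75)*(-1/149) - 145) = -47*(-161756/11175 - 145) = -47*(-1782131/11175) = 83760157/11175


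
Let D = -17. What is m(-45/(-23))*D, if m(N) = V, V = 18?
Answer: -306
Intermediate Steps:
m(N) = 18
m(-45/(-23))*D = 18*(-17) = -306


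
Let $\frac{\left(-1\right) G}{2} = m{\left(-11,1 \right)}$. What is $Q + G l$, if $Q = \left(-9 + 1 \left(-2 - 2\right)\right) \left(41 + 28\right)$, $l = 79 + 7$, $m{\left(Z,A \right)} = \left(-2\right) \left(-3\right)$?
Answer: $-1929$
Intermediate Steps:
$m{\left(Z,A \right)} = 6$
$l = 86$
$G = -12$ ($G = \left(-2\right) 6 = -12$)
$Q = -897$ ($Q = \left(-9 + 1 \left(-4\right)\right) 69 = \left(-9 - 4\right) 69 = \left(-13\right) 69 = -897$)
$Q + G l = -897 - 1032 = -1929$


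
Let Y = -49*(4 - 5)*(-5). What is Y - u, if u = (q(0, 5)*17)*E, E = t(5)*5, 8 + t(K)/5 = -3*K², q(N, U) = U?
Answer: 176130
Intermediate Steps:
t(K) = -40 - 15*K² (t(K) = -40 + 5*(-3*K²) = -40 - 15*K²)
E = -2075 (E = (-40 - 15*5²)*5 = (-40 - 15*25)*5 = (-40 - 375)*5 = -415*5 = -2075)
Y = -245 (Y = -49*(-1)*(-5) = 49*(-5) = -245)
u = -176375 (u = (5*17)*(-2075) = 85*(-2075) = -176375)
Y - u = -245 - 1*(-176375) = -245 + 176375 = 176130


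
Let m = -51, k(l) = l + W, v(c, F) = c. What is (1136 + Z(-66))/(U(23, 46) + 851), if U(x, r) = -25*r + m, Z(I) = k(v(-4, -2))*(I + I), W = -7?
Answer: -1294/175 ≈ -7.3943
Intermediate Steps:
k(l) = -7 + l (k(l) = l - 7 = -7 + l)
Z(I) = -22*I (Z(I) = (-7 - 4)*(I + I) = -22*I)
U(x, r) = -51 - 25*r (U(x, r) = -25*r - 51 = -51 - 25*r)
(1136 + Z(-66))/(U(23, 46) + 851) = (1136 - 22*(-66))/((-51 - 25*46) + 851) = (1136 + 1452)/((-51 - 1150) + 851) = 2588/(-1201 + 851) = 2588/(-350) = 2588*(-1/350) = -1294/175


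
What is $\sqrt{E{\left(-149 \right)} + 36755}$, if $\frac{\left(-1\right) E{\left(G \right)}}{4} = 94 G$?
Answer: $\sqrt{92779} \approx 304.6$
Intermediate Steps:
$E{\left(G \right)} = - 376 G$ ($E{\left(G \right)} = - 4 \cdot 94 G = - 376 G$)
$\sqrt{E{\left(-149 \right)} + 36755} = \sqrt{\left(-376\right) \left(-149\right) + 36755} = \sqrt{56024 + 36755} = \sqrt{92779}$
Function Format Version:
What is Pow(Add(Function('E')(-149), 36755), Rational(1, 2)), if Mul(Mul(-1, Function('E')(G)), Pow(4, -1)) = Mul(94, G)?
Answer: Pow(92779, Rational(1, 2)) ≈ 304.60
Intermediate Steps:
Function('E')(G) = Mul(-376, G) (Function('E')(G) = Mul(-4, Mul(94, G)) = Mul(-376, G))
Pow(Add(Function('E')(-149), 36755), Rational(1, 2)) = Pow(Add(Mul(-376, -149), 36755), Rational(1, 2)) = Pow(Add(56024, 36755), Rational(1, 2)) = Pow(92779, Rational(1, 2))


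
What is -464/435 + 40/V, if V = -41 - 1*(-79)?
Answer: -4/285 ≈ -0.014035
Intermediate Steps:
V = 38 (V = -41 + 79 = 38)
-464/435 + 40/V = -464/435 + 40/38 = -464*1/435 + 40*(1/38) = -16/15 + 20/19 = -4/285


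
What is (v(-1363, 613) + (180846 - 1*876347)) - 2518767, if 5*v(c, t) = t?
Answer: -16070727/5 ≈ -3.2141e+6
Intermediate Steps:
v(c, t) = t/5
(v(-1363, 613) + (180846 - 1*876347)) - 2518767 = ((⅕)*613 + (180846 - 1*876347)) - 2518767 = (613/5 + (180846 - 876347)) - 2518767 = (613/5 - 695501) - 2518767 = -3476892/5 - 2518767 = -16070727/5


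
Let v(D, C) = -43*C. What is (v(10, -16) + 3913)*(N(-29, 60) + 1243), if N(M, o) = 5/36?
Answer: 205908553/36 ≈ 5.7197e+6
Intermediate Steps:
N(M, o) = 5/36 (N(M, o) = 5*(1/36) = 5/36)
(v(10, -16) + 3913)*(N(-29, 60) + 1243) = (-43*(-16) + 3913)*(5/36 + 1243) = (688 + 3913)*(44753/36) = 4601*(44753/36) = 205908553/36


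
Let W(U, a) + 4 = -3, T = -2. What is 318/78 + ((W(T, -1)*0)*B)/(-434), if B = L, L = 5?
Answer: 53/13 ≈ 4.0769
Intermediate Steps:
W(U, a) = -7 (W(U, a) = -4 - 3 = -7)
B = 5
318/78 + ((W(T, -1)*0)*B)/(-434) = 318/78 + (-7*0*5)/(-434) = 318*(1/78) + (0*5)*(-1/434) = 53/13 + 0*(-1/434) = 53/13 + 0 = 53/13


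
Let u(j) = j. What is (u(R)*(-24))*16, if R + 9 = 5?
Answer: 1536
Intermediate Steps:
R = -4 (R = -9 + 5 = -4)
(u(R)*(-24))*16 = -4*(-24)*16 = 96*16 = 1536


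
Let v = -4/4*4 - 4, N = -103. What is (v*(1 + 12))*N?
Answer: 10712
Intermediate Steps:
v = -8 (v = -4*¼*4 - 4 = -1*4 - 4 = -4 - 4 = -8)
(v*(1 + 12))*N = -8*(1 + 12)*(-103) = -8*13*(-103) = -104*(-103) = 10712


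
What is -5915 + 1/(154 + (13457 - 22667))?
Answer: -53566241/9056 ≈ -5915.0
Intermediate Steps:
-5915 + 1/(154 + (13457 - 22667)) = -5915 + 1/(154 - 9210) = -5915 + 1/(-9056) = -5915 - 1/9056 = -53566241/9056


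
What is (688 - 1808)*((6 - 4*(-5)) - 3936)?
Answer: 4379200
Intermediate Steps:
(688 - 1808)*((6 - 4*(-5)) - 3936) = -1120*((6 + 20) - 3936) = -1120*(26 - 3936) = -1120*(-3910) = 4379200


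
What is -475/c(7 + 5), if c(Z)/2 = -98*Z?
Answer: 475/2352 ≈ 0.20196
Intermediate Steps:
c(Z) = -196*Z (c(Z) = 2*(-98*Z) = -196*Z)
-475/c(7 + 5) = -475*(-1/(196*(7 + 5))) = -475/((-196*12)) = -475/(-2352) = -475*(-1/2352) = 475/2352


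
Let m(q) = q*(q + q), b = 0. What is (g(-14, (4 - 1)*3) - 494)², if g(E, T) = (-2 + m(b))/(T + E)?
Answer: 6091024/25 ≈ 2.4364e+5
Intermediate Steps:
m(q) = 2*q² (m(q) = q*(2*q) = 2*q²)
g(E, T) = -2/(E + T) (g(E, T) = (-2 + 2*0²)/(T + E) = (-2 + 2*0)/(E + T) = (-2 + 0)/(E + T) = -2/(E + T))
(g(-14, (4 - 1)*3) - 494)² = (-2/(-14 + (4 - 1)*3) - 494)² = (-2/(-14 + 3*3) - 494)² = (-2/(-14 + 9) - 494)² = (-2/(-5) - 494)² = (-2*(-⅕) - 494)² = (⅖ - 494)² = (-2468/5)² = 6091024/25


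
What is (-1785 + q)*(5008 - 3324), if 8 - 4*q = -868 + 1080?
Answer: -3091824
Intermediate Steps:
q = -51 (q = 2 - (-868 + 1080)/4 = 2 - ¼*212 = 2 - 53 = -51)
(-1785 + q)*(5008 - 3324) = (-1785 - 51)*(5008 - 3324) = -1836*1684 = -3091824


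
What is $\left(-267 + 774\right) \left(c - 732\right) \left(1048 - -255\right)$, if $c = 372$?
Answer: $-237823560$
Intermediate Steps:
$\left(-267 + 774\right) \left(c - 732\right) \left(1048 - -255\right) = \left(-267 + 774\right) \left(372 - 732\right) \left(1048 - -255\right) = 507 \left(-360\right) \left(1048 + \left(-411 + 666\right)\right) = - 182520 \left(1048 + 255\right) = \left(-182520\right) 1303 = -237823560$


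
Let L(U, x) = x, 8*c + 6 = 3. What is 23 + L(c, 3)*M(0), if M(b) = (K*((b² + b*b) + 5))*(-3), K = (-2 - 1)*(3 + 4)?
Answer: 968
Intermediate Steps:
c = -3/8 (c = -¾ + (⅛)*3 = -¾ + 3/8 = -3/8 ≈ -0.37500)
K = -21 (K = -3*7 = -21)
M(b) = 315 + 126*b² (M(b) = -21*((b² + b*b) + 5)*(-3) = -21*((b² + b²) + 5)*(-3) = -21*(2*b² + 5)*(-3) = -21*(5 + 2*b²)*(-3) = (-105 - 42*b²)*(-3) = 315 + 126*b²)
23 + L(c, 3)*M(0) = 23 + 3*(315 + 126*0²) = 23 + 3*(315 + 126*0) = 23 + 3*(315 + 0) = 23 + 3*315 = 23 + 945 = 968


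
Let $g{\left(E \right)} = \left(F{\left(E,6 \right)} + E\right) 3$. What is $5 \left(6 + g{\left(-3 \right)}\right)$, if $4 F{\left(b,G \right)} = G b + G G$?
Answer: $\frac{105}{2} \approx 52.5$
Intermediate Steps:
$F{\left(b,G \right)} = \frac{G^{2}}{4} + \frac{G b}{4}$ ($F{\left(b,G \right)} = \frac{G b + G G}{4} = \frac{G b + G^{2}}{4} = \frac{G^{2} + G b}{4} = \frac{G^{2}}{4} + \frac{G b}{4}$)
$g{\left(E \right)} = 27 + \frac{15 E}{2}$ ($g{\left(E \right)} = \left(\frac{1}{4} \cdot 6 \left(6 + E\right) + E\right) 3 = \left(\left(9 + \frac{3 E}{2}\right) + E\right) 3 = \left(9 + \frac{5 E}{2}\right) 3 = 27 + \frac{15 E}{2}$)
$5 \left(6 + g{\left(-3 \right)}\right) = 5 \left(6 + \left(27 + \frac{15}{2} \left(-3\right)\right)\right) = 5 \left(6 + \left(27 - \frac{45}{2}\right)\right) = 5 \left(6 + \frac{9}{2}\right) = 5 \cdot \frac{21}{2} = \frac{105}{2}$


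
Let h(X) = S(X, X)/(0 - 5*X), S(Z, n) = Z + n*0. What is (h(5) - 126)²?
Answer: 398161/25 ≈ 15926.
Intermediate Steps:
S(Z, n) = Z (S(Z, n) = Z + 0 = Z)
h(X) = -⅕ (h(X) = X/(0 - 5*X) = X/((-5*X)) = X*(-1/(5*X)) = -⅕)
(h(5) - 126)² = (-⅕ - 126)² = (-631/5)² = 398161/25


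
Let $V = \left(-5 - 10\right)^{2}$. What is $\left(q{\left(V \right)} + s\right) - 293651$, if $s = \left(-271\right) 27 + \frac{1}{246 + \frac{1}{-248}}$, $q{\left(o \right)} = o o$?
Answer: $- \frac{15272675153}{61007} \approx -2.5034 \cdot 10^{5}$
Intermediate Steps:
$V = 225$ ($V = \left(-15\right)^{2} = 225$)
$q{\left(o \right)} = o^{2}$
$s = - \frac{446387971}{61007}$ ($s = -7317 + \frac{1}{246 - \frac{1}{248}} = -7317 + \frac{1}{\frac{61007}{248}} = -7317 + \frac{248}{61007} = - \frac{446387971}{61007} \approx -7317.0$)
$\left(q{\left(V \right)} + s\right) - 293651 = \left(225^{2} - \frac{446387971}{61007}\right) - 293651 = \left(50625 - \frac{446387971}{61007}\right) - 293651 = \frac{2642091404}{61007} - 293651 = - \frac{15272675153}{61007}$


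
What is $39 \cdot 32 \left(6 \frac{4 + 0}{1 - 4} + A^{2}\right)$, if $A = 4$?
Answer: $9984$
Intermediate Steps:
$39 \cdot 32 \left(6 \frac{4 + 0}{1 - 4} + A^{2}\right) = 39 \cdot 32 \left(6 \frac{4 + 0}{1 - 4} + 4^{2}\right) = 1248 \left(6 \frac{4}{-3} + 16\right) = 1248 \left(6 \cdot 4 \left(- \frac{1}{3}\right) + 16\right) = 1248 \left(6 \left(- \frac{4}{3}\right) + 16\right) = 1248 \left(-8 + 16\right) = 1248 \cdot 8 = 9984$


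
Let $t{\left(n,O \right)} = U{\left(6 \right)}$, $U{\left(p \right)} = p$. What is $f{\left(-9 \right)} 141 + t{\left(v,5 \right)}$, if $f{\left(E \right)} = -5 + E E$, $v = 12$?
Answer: $10722$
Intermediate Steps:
$t{\left(n,O \right)} = 6$
$f{\left(E \right)} = -5 + E^{2}$
$f{\left(-9 \right)} 141 + t{\left(v,5 \right)} = \left(-5 + \left(-9\right)^{2}\right) 141 + 6 = \left(-5 + 81\right) 141 + 6 = 76 \cdot 141 + 6 = 10716 + 6 = 10722$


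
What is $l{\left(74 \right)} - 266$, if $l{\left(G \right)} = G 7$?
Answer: $252$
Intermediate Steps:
$l{\left(G \right)} = 7 G$
$l{\left(74 \right)} - 266 = 7 \cdot 74 - 266 = 518 - 266 = 252$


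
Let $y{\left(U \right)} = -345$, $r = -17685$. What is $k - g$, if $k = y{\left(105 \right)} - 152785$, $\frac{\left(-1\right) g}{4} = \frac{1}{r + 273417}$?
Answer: $- \frac{9790060289}{63933} \approx -1.5313 \cdot 10^{5}$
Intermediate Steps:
$g = - \frac{1}{63933}$ ($g = - \frac{4}{-17685 + 273417} = - \frac{4}{255732} = \left(-4\right) \frac{1}{255732} = - \frac{1}{63933} \approx -1.5641 \cdot 10^{-5}$)
$k = -153130$ ($k = -345 - 152785 = -153130$)
$k - g = -153130 - - \frac{1}{63933} = -153130 + \frac{1}{63933} = - \frac{9790060289}{63933}$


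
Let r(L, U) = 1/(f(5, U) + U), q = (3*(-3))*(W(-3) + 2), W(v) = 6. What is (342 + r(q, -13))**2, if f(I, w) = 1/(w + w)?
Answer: 13435591744/114921 ≈ 1.1691e+5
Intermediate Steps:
f(I, w) = 1/(2*w)
q = -72 (q = (3*(-3))*(6 + 2) = -9*8 = -72)
r(L, U) = 1/(U + 1/(2*U)) (r(L, U) = 1/(1/(2*U) + U) = 1/(U + 1/(2*U)))
(342 + r(q, -13))**2 = (342 + 2*(-13)/(1 + 2*(-13)**2))**2 = (342 + 2*(-13)/(1 + 2*169))**2 = (342 + 2*(-13)/(1 + 338))**2 = (342 + 2*(-13)/339)**2 = (342 + 2*(-13)*(1/339))**2 = (342 - 26/339)**2 = (115912/339)**2 = 13435591744/114921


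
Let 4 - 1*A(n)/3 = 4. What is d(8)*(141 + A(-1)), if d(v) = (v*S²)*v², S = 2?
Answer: 288768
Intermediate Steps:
A(n) = 0 (A(n) = 12 - 3*4 = 12 - 12 = 0)
d(v) = 4*v³ (d(v) = (v*2²)*v² = (v*4)*v² = (4*v)*v² = 4*v³)
d(8)*(141 + A(-1)) = (4*8³)*(141 + 0) = (4*512)*141 = 2048*141 = 288768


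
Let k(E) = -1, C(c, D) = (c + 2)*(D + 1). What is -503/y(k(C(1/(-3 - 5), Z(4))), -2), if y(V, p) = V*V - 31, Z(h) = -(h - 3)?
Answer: 503/30 ≈ 16.767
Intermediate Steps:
Z(h) = 3 - h (Z(h) = -(-3 + h) = 3 - h)
C(c, D) = (1 + D)*(2 + c) (C(c, D) = (2 + c)*(1 + D) = (1 + D)*(2 + c))
y(V, p) = -31 + V**2 (y(V, p) = V**2 - 31 = -31 + V**2)
-503/y(k(C(1/(-3 - 5), Z(4))), -2) = -503/(-31 + (-1)**2) = -503/(-31 + 1) = -503/(-30) = -503*(-1/30) = 503/30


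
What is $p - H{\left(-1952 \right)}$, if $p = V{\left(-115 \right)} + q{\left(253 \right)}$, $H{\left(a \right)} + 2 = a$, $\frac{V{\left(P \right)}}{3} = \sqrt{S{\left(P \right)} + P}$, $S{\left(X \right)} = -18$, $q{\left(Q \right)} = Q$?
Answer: $2207 + 3 i \sqrt{133} \approx 2207.0 + 34.598 i$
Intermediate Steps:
$V{\left(P \right)} = 3 \sqrt{-18 + P}$
$H{\left(a \right)} = -2 + a$
$p = 253 + 3 i \sqrt{133}$ ($p = 3 \sqrt{-18 - 115} + 253 = 3 \sqrt{-133} + 253 = 3 i \sqrt{133} + 253 = 253 + 3 i \sqrt{133} \approx 253.0 + 34.598 i$)
$p - H{\left(-1952 \right)} = \left(253 + 3 i \sqrt{133}\right) - \left(-2 - 1952\right) = \left(253 + 3 i \sqrt{133}\right) - -1954 = \left(253 + 3 i \sqrt{133}\right) + 1954 = 2207 + 3 i \sqrt{133}$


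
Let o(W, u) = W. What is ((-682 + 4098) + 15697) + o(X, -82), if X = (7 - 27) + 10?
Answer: 19103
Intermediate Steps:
X = -10 (X = -20 + 10 = -10)
((-682 + 4098) + 15697) + o(X, -82) = ((-682 + 4098) + 15697) - 10 = (3416 + 15697) - 10 = 19113 - 10 = 19103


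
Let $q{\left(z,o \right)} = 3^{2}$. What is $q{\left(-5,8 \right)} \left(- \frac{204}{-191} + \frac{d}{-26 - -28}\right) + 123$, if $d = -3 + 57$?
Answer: $\frac{71742}{191} \approx 375.61$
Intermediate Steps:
$d = 54$
$q{\left(z,o \right)} = 9$
$q{\left(-5,8 \right)} \left(- \frac{204}{-191} + \frac{d}{-26 - -28}\right) + 123 = 9 \left(- \frac{204}{-191} + \frac{54}{-26 - -28}\right) + 123 = 9 \left(\left(-204\right) \left(- \frac{1}{191}\right) + \frac{54}{-26 + 28}\right) + 123 = 9 \left(\frac{204}{191} + \frac{54}{2}\right) + 123 = 9 \left(\frac{204}{191} + 54 \cdot \frac{1}{2}\right) + 123 = 9 \left(\frac{204}{191} + 27\right) + 123 = 9 \cdot \frac{5361}{191} + 123 = \frac{48249}{191} + 123 = \frac{71742}{191}$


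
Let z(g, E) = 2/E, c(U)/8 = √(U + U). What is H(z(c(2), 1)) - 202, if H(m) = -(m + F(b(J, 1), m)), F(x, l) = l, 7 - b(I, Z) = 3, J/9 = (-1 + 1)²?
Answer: -206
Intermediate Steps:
c(U) = 8*√2*√U (c(U) = 8*√(U + U) = 8*√(2*U) = 8*(√2*√U) = 8*√2*√U)
J = 0 (J = 9*(-1 + 1)² = 9*0² = 9*0 = 0)
b(I, Z) = 4 (b(I, Z) = 7 - 1*3 = 7 - 3 = 4)
H(m) = -2*m (H(m) = -(m + m) = -2*m)
H(z(c(2), 1)) - 202 = -4/1 - 202 = -4 - 202 = -206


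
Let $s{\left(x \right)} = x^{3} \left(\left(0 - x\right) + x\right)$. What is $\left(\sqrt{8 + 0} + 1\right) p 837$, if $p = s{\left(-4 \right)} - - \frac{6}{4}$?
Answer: $\frac{2511}{2} + 2511 \sqrt{2} \approx 4806.6$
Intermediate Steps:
$s{\left(x \right)} = 0$ ($s{\left(x \right)} = x^{3} \left(- x + x\right) = x^{3} \cdot 0 = 0$)
$p = \frac{3}{2}$ ($p = 0 - - \frac{6}{4} = 0 - \left(-6\right) \frac{1}{4} = 0 - - \frac{3}{2} = 0 + \frac{3}{2} = \frac{3}{2} \approx 1.5$)
$\left(\sqrt{8 + 0} + 1\right) p 837 = \left(\sqrt{8 + 0} + 1\right) \frac{3}{2} \cdot 837 = \left(\sqrt{8} + 1\right) \frac{3}{2} \cdot 837 = \left(2 \sqrt{2} + 1\right) \frac{3}{2} \cdot 837 = \left(1 + 2 \sqrt{2}\right) \frac{3}{2} \cdot 837 = \left(\frac{3}{2} + 3 \sqrt{2}\right) 837 = \frac{2511}{2} + 2511 \sqrt{2}$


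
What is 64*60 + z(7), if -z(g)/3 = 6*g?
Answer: 3714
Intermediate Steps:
z(g) = -18*g
64*60 + z(7) = 64*60 - 18*7 = 3840 - 126 = 3714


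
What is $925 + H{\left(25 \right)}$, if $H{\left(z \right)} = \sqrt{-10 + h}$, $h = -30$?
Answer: $925 + 2 i \sqrt{10} \approx 925.0 + 6.3246 i$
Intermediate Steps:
$H{\left(z \right)} = 2 i \sqrt{10}$ ($H{\left(z \right)} = \sqrt{-10 - 30} = \sqrt{-40} = 2 i \sqrt{10}$)
$925 + H{\left(25 \right)} = 925 + 2 i \sqrt{10}$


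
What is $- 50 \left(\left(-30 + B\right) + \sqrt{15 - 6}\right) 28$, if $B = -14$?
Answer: $57400$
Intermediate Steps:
$- 50 \left(\left(-30 + B\right) + \sqrt{15 - 6}\right) 28 = - 50 \left(\left(-30 - 14\right) + \sqrt{15 - 6}\right) 28 = - 50 \left(-44 + \sqrt{9}\right) 28 = - 50 \left(-44 + 3\right) 28 = \left(-50\right) \left(-41\right) 28 = 2050 \cdot 28 = 57400$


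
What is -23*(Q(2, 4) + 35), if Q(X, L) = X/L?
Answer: -1633/2 ≈ -816.50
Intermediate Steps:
-23*(Q(2, 4) + 35) = -23*(2/4 + 35) = -23*(2*(¼) + 35) = -23*(½ + 35) = -23*71/2 = -1633/2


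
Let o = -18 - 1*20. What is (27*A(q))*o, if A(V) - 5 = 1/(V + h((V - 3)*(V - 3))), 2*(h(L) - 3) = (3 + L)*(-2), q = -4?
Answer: -270864/53 ≈ -5110.6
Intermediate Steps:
h(L) = -L (h(L) = 3 + ((3 + L)*(-2))/2 = 3 + (-6 - 2*L)/2 = 3 + (-3 - L) = -L)
A(V) = 5 + 1/(V - (-3 + V)**2) (A(V) = 5 + 1/(V - (V - 3)*(V - 3)) = 5 + 1/(V - (-3 + V)*(-3 + V)) = 5 + 1/(V - (-3 + V)**2))
o = -38 (o = -18 - 20 = -38)
(27*A(q))*o = (27*((1 - 5*(-3 - 4)**2 + 5*(-4))/(-4 - (-3 - 4)**2)))*(-38) = (27*((1 - 5*(-7)**2 - 20)/(-4 - 1*(-7)**2)))*(-38) = (27*((1 - 5*49 - 20)/(-4 - 1*49)))*(-38) = (27*((1 - 245 - 20)/(-4 - 49)))*(-38) = (27*(-264/(-53)))*(-38) = (27*(-1/53*(-264)))*(-38) = (27*(264/53))*(-38) = (7128/53)*(-38) = -270864/53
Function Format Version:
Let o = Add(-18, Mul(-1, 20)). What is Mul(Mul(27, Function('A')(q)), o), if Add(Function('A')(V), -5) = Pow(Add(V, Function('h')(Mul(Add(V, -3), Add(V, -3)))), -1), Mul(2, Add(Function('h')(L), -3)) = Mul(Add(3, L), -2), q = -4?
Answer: Rational(-270864, 53) ≈ -5110.6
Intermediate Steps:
Function('h')(L) = Mul(-1, L) (Function('h')(L) = Add(3, Mul(Rational(1, 2), Mul(Add(3, L), -2))) = Add(3, Mul(Rational(1, 2), Add(-6, Mul(-2, L)))) = Add(3, Add(-3, Mul(-1, L))) = Mul(-1, L))
Function('A')(V) = Add(5, Pow(Add(V, Mul(-1, Pow(Add(-3, V), 2))), -1)) (Function('A')(V) = Add(5, Pow(Add(V, Mul(-1, Mul(Add(V, -3), Add(V, -3)))), -1)) = Add(5, Pow(Add(V, Mul(-1, Mul(Add(-3, V), Add(-3, V)))), -1)) = Add(5, Pow(Add(V, Mul(-1, Pow(Add(-3, V), 2))), -1)))
o = -38 (o = Add(-18, -20) = -38)
Mul(Mul(27, Function('A')(q)), o) = Mul(Mul(27, Mul(Pow(Add(-4, Mul(-1, Pow(Add(-3, -4), 2))), -1), Add(1, Mul(-5, Pow(Add(-3, -4), 2)), Mul(5, -4)))), -38) = Mul(Mul(27, Mul(Pow(Add(-4, Mul(-1, Pow(-7, 2))), -1), Add(1, Mul(-5, Pow(-7, 2)), -20))), -38) = Mul(Mul(27, Mul(Pow(Add(-4, Mul(-1, 49)), -1), Add(1, Mul(-5, 49), -20))), -38) = Mul(Mul(27, Mul(Pow(Add(-4, -49), -1), Add(1, -245, -20))), -38) = Mul(Mul(27, Mul(Pow(-53, -1), -264)), -38) = Mul(Mul(27, Mul(Rational(-1, 53), -264)), -38) = Mul(Mul(27, Rational(264, 53)), -38) = Mul(Rational(7128, 53), -38) = Rational(-270864, 53)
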